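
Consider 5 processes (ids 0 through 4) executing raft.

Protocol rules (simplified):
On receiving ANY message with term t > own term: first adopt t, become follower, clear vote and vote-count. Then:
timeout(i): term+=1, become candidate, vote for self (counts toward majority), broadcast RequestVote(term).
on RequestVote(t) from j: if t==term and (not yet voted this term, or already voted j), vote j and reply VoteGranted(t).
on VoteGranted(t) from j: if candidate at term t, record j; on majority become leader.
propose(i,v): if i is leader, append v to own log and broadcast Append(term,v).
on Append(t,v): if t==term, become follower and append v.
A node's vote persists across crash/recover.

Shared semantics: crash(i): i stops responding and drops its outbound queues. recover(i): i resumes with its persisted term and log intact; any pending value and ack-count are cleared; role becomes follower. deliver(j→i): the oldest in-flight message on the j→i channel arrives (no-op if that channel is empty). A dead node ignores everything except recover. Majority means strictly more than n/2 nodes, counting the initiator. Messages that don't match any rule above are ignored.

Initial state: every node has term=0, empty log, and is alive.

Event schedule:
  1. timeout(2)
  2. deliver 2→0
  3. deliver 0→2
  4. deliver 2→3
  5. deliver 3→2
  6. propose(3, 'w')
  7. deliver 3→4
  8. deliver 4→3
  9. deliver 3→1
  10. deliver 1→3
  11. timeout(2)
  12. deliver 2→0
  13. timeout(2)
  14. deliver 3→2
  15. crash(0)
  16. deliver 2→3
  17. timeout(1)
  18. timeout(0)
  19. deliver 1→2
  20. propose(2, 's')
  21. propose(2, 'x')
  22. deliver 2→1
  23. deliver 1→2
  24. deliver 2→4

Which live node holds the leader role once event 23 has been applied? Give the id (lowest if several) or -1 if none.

e1 timeout(2): 2[cand,t=1,-]
e2 deliver 2→0: 0[foll,t=1,-]
e3 deliver 0→2: ·
e4 deliver 2→3: 3[foll,t=1,-]
e5 deliver 3→2: 2[lead,t=1,-]
e6 propose(3,'w'): ·
e7 deliver 3→4: ·
e8 deliver 4→3: ·
e9 deliver 3→1: ·
e10 deliver 1→3: ·
e11 timeout(2): 2[cand,t=2,-]
e12 deliver 2→0: 0[foll,t=2,-]
e13 timeout(2): 2[cand,t=3,-]
e14 deliver 3→2: ·
e15 crash(0): 0[✗foll,t=2,-]
e16 deliver 2→3: 3[foll,t=2,-]
e17 timeout(1): 1[cand,t=1,-]
e18 timeout(0): ·
e19 deliver 1→2: ·
e20 propose(2,'s'): ·
e21 propose(2,'x'): ·
e22 deliver 2→1: ·
e23 deliver 1→2: ·

-1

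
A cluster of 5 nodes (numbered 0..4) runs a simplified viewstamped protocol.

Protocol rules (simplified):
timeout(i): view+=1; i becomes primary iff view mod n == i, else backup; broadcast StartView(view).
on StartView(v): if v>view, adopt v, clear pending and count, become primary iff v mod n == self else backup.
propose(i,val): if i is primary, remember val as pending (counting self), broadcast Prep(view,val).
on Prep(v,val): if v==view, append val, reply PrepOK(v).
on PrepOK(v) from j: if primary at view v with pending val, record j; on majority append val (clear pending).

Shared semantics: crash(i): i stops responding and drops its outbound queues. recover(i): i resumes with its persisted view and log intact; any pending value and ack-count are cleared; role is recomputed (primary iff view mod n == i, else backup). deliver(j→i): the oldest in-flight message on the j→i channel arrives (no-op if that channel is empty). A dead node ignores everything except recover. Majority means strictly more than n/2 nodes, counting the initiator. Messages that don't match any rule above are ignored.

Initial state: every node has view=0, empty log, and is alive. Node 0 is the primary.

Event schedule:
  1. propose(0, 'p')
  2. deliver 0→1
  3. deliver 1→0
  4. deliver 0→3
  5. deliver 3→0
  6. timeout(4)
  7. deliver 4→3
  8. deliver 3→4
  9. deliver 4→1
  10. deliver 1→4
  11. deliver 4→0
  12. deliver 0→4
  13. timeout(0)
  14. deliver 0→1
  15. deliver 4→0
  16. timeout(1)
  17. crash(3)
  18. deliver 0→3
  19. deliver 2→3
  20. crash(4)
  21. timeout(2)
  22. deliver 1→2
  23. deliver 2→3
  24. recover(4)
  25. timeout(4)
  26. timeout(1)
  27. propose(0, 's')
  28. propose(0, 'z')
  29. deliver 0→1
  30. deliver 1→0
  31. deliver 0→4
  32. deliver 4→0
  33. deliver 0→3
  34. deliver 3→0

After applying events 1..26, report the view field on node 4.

1. propose(0,'p'):  nop
2. deliver 0→1:  <1:back v0 p>
3. deliver 1→0:  nop
4. deliver 0→3:  <3:back v0 p>
5. deliver 3→0:  <0:prim v0 p>
6. timeout(4):  <4:back v1 ->
7. deliver 4→3:  <3:back v1 p>
8. deliver 3→4:  nop
9. deliver 4→1:  <1:prim v1 p>
10. deliver 1→4:  nop
11. deliver 4→0:  <0:back v1 p>
12. deliver 0→4:  nop
13. timeout(0):  <0:back v2 p>
14. deliver 0→1:  <1:back v2 p>
15. deliver 4→0:  nop
16. timeout(1):  <1:back v3 p>
17. crash(3):  <3:✗back v1 p>
18. deliver 0→3:  nop
19. deliver 2→3:  nop
20. crash(4):  <4:✗back v1 ->
21. timeout(2):  <2:back v1 ->
22. deliver 1→2:  <2:back v3 ->
23. deliver 2→3:  nop
24. recover(4):  <4:back v1 ->
25. timeout(4):  <4:back v2 ->
26. timeout(1):  <1:back v4 p>

2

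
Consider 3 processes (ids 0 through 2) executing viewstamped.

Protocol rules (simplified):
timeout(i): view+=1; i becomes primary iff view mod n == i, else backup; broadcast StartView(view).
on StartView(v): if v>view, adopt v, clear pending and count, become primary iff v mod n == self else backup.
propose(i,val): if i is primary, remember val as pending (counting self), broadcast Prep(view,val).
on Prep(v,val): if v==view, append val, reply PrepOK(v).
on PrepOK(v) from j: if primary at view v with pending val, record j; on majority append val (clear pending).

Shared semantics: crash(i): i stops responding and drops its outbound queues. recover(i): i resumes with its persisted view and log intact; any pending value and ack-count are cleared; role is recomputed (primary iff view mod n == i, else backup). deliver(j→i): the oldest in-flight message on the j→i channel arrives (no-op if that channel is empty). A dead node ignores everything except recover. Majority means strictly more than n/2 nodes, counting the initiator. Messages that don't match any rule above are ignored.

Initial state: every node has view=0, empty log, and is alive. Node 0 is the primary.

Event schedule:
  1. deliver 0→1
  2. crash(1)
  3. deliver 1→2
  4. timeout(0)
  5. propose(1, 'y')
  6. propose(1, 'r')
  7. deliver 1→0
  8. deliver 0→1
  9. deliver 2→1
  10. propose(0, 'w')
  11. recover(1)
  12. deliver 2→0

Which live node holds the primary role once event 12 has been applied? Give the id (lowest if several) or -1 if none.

-1

1. deliver 0→1:  nop
2. crash(1):  <1:✗back v0 ->
3. deliver 1→2:  nop
4. timeout(0):  <0:back v1 ->
5. propose(1,'y'):  nop
6. propose(1,'r'):  nop
7. deliver 1→0:  nop
8. deliver 0→1:  nop
9. deliver 2→1:  nop
10. propose(0,'w'):  nop
11. recover(1):  <1:back v0 ->
12. deliver 2→0:  nop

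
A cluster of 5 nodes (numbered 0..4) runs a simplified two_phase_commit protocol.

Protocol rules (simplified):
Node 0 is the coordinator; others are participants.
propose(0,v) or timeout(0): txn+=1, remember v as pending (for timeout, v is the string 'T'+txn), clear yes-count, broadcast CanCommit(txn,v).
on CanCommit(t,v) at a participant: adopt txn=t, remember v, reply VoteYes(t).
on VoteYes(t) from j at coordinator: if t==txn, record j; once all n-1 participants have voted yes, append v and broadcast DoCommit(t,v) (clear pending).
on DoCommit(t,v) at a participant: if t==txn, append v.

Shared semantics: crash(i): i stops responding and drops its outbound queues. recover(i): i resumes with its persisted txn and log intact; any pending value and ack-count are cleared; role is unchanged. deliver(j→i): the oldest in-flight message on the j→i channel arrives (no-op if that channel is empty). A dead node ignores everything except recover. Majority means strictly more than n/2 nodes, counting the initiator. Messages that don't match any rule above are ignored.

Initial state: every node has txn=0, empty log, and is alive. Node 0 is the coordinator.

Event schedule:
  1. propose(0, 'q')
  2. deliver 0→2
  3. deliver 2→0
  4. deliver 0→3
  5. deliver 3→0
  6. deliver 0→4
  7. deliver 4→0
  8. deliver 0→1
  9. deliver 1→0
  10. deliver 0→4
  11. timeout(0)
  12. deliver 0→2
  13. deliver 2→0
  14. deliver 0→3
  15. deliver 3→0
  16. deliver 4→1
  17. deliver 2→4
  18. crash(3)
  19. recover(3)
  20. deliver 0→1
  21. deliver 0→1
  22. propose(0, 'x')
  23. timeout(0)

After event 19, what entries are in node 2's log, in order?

1. propose(0,'q'):  <0:coor t1 ->
2. deliver 0→2:  <2:part t1 ->
3. deliver 2→0:  nop
4. deliver 0→3:  <3:part t1 ->
5. deliver 3→0:  nop
6. deliver 0→4:  <4:part t1 ->
7. deliver 4→0:  nop
8. deliver 0→1:  <1:part t1 ->
9. deliver 1→0:  <0:coor t1 q>
10. deliver 0→4:  <4:part t1 q>
11. timeout(0):  <0:coor t2 q>
12. deliver 0→2:  <2:part t1 q>
13. deliver 2→0:  nop
14. deliver 0→3:  <3:part t1 q>
15. deliver 3→0:  nop
16. deliver 4→1:  nop
17. deliver 2→4:  nop
18. crash(3):  <3:✗part t1 q>
19. recover(3):  <3:part t1 q>

q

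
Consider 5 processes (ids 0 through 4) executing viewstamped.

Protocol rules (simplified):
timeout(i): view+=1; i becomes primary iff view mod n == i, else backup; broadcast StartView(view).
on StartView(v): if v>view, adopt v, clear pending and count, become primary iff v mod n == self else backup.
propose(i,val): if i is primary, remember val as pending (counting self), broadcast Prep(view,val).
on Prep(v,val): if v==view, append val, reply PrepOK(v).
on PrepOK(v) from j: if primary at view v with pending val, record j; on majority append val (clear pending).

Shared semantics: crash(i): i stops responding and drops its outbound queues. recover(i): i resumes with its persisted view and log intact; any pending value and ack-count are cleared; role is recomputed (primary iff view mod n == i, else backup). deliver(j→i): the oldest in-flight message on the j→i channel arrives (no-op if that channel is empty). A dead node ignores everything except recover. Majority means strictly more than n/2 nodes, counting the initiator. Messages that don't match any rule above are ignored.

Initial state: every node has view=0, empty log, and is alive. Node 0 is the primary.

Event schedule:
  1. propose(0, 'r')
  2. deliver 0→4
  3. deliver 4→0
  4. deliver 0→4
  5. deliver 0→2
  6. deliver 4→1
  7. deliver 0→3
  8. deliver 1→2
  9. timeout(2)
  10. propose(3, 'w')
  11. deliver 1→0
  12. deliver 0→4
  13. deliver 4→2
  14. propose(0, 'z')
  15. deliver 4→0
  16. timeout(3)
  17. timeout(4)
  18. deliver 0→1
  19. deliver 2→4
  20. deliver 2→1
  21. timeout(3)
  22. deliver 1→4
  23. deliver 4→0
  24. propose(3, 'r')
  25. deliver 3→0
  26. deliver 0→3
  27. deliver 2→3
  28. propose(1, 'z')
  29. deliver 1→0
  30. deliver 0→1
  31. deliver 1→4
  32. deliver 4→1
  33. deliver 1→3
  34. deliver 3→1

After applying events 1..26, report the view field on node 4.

1

after 1 — propose(0,'r'): ·
after 2 — deliver 0→4: n4:back/v0/[r]
after 3 — deliver 4→0: ·
after 4 — deliver 0→4: ·
after 5 — deliver 0→2: n2:back/v0/[r]
after 6 — deliver 4→1: ·
after 7 — deliver 0→3: n3:back/v0/[r]
after 8 — deliver 1→2: ·
after 9 — timeout(2): n2:back/v1/[r]
after 10 — propose(3,'w'): ·
after 11 — deliver 1→0: ·
after 12 — deliver 0→4: ·
after 13 — deliver 4→2: ·
after 14 — propose(0,'z'): ·
after 15 — deliver 4→0: ·
after 16 — timeout(3): n3:back/v1/[r]
after 17 — timeout(4): n4:back/v1/[r]
after 18 — deliver 0→1: n1:back/v0/[r]
after 19 — deliver 2→4: ·
after 20 — deliver 2→1: n1:prim/v1/[r]
after 21 — timeout(3): n3:back/v2/[r]
after 22 — deliver 1→4: ·
after 23 — deliver 4→0: n0:back/v1/[-]
after 24 — propose(3,'r'): ·
after 25 — deliver 3→0: ·
after 26 — deliver 0→3: ·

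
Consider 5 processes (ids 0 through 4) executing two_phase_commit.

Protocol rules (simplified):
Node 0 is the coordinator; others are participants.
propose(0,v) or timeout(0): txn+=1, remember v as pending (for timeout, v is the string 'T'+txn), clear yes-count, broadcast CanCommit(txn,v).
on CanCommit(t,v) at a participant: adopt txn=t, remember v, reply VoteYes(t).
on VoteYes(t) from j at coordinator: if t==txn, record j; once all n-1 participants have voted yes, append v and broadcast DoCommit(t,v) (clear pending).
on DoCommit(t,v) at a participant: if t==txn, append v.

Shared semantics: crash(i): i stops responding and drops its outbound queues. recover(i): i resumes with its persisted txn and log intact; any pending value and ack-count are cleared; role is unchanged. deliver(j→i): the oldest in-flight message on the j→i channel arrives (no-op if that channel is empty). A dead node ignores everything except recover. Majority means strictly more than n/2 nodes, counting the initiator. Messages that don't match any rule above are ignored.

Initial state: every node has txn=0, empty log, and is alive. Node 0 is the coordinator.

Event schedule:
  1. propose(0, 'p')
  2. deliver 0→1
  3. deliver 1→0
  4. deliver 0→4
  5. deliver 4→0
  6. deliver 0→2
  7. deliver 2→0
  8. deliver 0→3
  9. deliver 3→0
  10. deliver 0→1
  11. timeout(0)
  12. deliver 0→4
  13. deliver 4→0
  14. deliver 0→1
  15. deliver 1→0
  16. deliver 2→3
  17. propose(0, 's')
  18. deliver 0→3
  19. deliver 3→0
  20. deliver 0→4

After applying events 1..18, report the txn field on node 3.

step 1 propose(0,'p'): 0={coor,t=1,log=-}
step 2 deliver 0→1: 1={part,t=1,log=-}
step 3 deliver 1→0: —
step 4 deliver 0→4: 4={part,t=1,log=-}
step 5 deliver 4→0: —
step 6 deliver 0→2: 2={part,t=1,log=-}
step 7 deliver 2→0: —
step 8 deliver 0→3: 3={part,t=1,log=-}
step 9 deliver 3→0: 0={coor,t=1,log=p}
step 10 deliver 0→1: 1={part,t=1,log=p}
step 11 timeout(0): 0={coor,t=2,log=p}
step 12 deliver 0→4: 4={part,t=1,log=p}
step 13 deliver 4→0: —
step 14 deliver 0→1: 1={part,t=2,log=p}
step 15 deliver 1→0: —
step 16 deliver 2→3: —
step 17 propose(0,'s'): 0={coor,t=3,log=p}
step 18 deliver 0→3: 3={part,t=1,log=p}

1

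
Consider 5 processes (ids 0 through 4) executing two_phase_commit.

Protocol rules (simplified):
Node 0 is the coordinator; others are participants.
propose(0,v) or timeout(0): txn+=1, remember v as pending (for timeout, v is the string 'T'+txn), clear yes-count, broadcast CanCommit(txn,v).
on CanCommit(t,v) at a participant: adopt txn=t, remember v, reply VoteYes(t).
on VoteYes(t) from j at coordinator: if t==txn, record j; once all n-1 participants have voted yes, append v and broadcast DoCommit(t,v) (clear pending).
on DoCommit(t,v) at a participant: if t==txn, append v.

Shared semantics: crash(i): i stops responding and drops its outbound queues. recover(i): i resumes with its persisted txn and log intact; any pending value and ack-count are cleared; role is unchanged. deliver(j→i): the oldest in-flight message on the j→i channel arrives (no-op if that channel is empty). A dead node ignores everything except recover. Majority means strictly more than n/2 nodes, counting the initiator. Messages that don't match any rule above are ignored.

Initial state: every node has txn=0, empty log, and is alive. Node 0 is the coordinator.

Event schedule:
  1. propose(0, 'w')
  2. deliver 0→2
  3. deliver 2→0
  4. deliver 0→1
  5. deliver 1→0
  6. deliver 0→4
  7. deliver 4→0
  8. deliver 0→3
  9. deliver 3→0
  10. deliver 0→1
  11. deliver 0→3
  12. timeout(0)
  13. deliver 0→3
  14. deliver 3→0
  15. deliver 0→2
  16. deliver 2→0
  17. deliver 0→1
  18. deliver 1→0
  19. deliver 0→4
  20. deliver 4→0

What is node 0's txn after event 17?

2

1. propose(0,'w'):  <0:coor t1 ->
2. deliver 0→2:  <2:part t1 ->
3. deliver 2→0:  nop
4. deliver 0→1:  <1:part t1 ->
5. deliver 1→0:  nop
6. deliver 0→4:  <4:part t1 ->
7. deliver 4→0:  nop
8. deliver 0→3:  <3:part t1 ->
9. deliver 3→0:  <0:coor t1 w>
10. deliver 0→1:  <1:part t1 w>
11. deliver 0→3:  <3:part t1 w>
12. timeout(0):  <0:coor t2 w>
13. deliver 0→3:  <3:part t2 w>
14. deliver 3→0:  nop
15. deliver 0→2:  <2:part t1 w>
16. deliver 2→0:  nop
17. deliver 0→1:  <1:part t2 w>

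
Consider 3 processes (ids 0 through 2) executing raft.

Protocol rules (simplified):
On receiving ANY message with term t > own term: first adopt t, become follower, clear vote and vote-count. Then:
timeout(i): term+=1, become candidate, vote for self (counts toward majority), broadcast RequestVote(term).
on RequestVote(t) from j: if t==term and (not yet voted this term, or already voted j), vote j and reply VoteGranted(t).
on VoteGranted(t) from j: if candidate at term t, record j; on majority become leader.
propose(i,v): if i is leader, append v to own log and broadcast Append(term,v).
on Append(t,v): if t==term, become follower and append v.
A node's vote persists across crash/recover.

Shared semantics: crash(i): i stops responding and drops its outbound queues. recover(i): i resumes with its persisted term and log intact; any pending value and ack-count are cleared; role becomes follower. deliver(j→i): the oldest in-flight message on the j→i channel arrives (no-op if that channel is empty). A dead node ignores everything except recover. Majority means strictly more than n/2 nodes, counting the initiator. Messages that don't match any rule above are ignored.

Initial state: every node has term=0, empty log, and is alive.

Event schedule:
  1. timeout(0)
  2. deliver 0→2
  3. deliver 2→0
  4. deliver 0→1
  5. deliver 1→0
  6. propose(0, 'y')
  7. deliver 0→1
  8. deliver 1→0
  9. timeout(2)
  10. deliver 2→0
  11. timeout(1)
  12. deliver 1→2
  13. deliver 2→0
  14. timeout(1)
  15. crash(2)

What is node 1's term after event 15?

3

1. timeout(0):  <0:cand t1 ->
2. deliver 0→2:  <2:foll t1 ->
3. deliver 2→0:  <0:lead t1 ->
4. deliver 0→1:  <1:foll t1 ->
5. deliver 1→0:  nop
6. propose(0,'y'):  <0:lead t1 y>
7. deliver 0→1:  <1:foll t1 y>
8. deliver 1→0:  nop
9. timeout(2):  <2:cand t2 ->
10. deliver 2→0:  <0:foll t2 y>
11. timeout(1):  <1:cand t2 y>
12. deliver 1→2:  nop
13. deliver 2→0:  nop
14. timeout(1):  <1:cand t3 y>
15. crash(2):  <2:✗cand t2 ->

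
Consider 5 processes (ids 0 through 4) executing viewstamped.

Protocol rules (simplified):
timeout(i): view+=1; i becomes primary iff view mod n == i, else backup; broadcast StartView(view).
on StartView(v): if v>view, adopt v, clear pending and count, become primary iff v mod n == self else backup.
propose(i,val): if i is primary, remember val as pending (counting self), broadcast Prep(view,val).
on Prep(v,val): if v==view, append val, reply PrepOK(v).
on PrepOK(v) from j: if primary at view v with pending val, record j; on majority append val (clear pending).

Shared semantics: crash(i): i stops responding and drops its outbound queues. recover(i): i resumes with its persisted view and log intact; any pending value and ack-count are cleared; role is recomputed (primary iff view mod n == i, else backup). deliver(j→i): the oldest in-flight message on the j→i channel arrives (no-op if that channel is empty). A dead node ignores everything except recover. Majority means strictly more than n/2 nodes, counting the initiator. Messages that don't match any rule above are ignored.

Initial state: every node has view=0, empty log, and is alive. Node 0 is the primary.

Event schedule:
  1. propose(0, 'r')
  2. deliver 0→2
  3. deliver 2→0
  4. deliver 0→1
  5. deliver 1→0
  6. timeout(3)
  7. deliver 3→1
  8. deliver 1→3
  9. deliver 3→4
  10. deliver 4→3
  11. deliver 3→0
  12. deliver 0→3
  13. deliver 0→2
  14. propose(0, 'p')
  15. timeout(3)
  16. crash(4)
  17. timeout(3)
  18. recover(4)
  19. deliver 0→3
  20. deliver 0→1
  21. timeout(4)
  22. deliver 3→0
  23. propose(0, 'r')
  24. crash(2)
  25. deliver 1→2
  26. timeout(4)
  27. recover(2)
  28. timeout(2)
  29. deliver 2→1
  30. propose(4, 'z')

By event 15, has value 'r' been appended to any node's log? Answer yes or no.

[1] propose(0,'r') → ∅
[2] deliver 0→2 → N2(back v0 [r])
[3] deliver 2→0 → ∅
[4] deliver 0→1 → N1(back v0 [r])
[5] deliver 1→0 → N0(prim v0 [r])
[6] timeout(3) → N3(back v1 [-])
[7] deliver 3→1 → N1(prim v1 [r])
[8] deliver 1→3 → ∅
[9] deliver 3→4 → N4(back v1 [-])
[10] deliver 4→3 → ∅
[11] deliver 3→0 → N0(back v1 [r])
[12] deliver 0→3 → ∅
[13] deliver 0→2 → ∅
[14] propose(0,'p') → ∅
[15] timeout(3) → N3(back v2 [-])

yes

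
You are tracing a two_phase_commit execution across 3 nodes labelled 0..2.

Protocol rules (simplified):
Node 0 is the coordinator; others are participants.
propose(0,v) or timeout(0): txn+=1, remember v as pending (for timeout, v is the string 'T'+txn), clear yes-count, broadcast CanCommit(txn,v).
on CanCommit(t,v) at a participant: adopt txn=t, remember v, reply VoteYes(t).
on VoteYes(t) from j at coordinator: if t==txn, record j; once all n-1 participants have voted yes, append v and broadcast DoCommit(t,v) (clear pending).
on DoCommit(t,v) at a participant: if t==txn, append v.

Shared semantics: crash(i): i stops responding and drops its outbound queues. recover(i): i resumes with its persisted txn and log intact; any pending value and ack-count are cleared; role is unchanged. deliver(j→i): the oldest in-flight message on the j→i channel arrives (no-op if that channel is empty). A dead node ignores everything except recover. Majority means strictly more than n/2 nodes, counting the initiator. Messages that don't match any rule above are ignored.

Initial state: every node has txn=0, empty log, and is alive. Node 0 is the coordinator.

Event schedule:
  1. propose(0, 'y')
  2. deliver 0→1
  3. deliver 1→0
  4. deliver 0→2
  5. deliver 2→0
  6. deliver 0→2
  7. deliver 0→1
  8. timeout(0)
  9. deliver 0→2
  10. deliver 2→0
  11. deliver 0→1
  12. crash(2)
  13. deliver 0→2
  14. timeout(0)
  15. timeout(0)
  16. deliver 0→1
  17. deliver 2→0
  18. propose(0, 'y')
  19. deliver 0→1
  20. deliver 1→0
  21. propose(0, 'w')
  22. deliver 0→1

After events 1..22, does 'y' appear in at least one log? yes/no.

step 1 propose(0,'y'): 0={coor,t=1,log=-}
step 2 deliver 0→1: 1={part,t=1,log=-}
step 3 deliver 1→0: —
step 4 deliver 0→2: 2={part,t=1,log=-}
step 5 deliver 2→0: 0={coor,t=1,log=y}
step 6 deliver 0→2: 2={part,t=1,log=y}
step 7 deliver 0→1: 1={part,t=1,log=y}
step 8 timeout(0): 0={coor,t=2,log=y}
step 9 deliver 0→2: 2={part,t=2,log=y}
step 10 deliver 2→0: —
step 11 deliver 0→1: 1={part,t=2,log=y}
step 12 crash(2): 2={✗part,t=2,log=y}
step 13 deliver 0→2: —
step 14 timeout(0): 0={coor,t=3,log=y}
step 15 timeout(0): 0={coor,t=4,log=y}
step 16 deliver 0→1: 1={part,t=3,log=y}
step 17 deliver 2→0: —
step 18 propose(0,'y'): 0={coor,t=5,log=y}
step 19 deliver 0→1: 1={part,t=4,log=y}
step 20 deliver 1→0: —
step 21 propose(0,'w'): 0={coor,t=6,log=y}
step 22 deliver 0→1: 1={part,t=5,log=y}

yes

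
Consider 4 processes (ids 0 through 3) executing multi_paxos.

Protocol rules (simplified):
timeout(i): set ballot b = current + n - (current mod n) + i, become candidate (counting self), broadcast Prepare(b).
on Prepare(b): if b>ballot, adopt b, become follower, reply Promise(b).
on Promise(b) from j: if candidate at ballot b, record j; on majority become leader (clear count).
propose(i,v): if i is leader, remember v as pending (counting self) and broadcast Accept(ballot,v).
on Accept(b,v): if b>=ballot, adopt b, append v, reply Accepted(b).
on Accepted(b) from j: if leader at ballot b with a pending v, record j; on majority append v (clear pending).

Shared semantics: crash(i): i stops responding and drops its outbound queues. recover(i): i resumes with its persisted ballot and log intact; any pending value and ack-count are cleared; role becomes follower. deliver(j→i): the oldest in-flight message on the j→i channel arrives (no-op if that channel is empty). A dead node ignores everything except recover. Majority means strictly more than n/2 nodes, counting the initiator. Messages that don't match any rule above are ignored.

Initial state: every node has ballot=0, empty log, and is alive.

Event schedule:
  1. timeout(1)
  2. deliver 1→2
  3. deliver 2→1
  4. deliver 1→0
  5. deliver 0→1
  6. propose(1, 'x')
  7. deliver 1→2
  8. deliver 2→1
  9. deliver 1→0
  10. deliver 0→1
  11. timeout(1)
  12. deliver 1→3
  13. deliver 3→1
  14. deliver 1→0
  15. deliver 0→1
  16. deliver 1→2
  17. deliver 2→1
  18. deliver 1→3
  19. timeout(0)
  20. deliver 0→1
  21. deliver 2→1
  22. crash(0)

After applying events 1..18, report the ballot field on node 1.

9

[1] timeout(1) → N1(cand b5 [-])
[2] deliver 1→2 → N2(foll b5 [-])
[3] deliver 2→1 → ∅
[4] deliver 1→0 → N0(foll b5 [-])
[5] deliver 0→1 → N1(lead b5 [-])
[6] propose(1,'x') → ∅
[7] deliver 1→2 → N2(foll b5 [x])
[8] deliver 2→1 → ∅
[9] deliver 1→0 → N0(foll b5 [x])
[10] deliver 0→1 → N1(lead b5 [x])
[11] timeout(1) → N1(cand b9 [x])
[12] deliver 1→3 → N3(foll b5 [-])
[13] deliver 3→1 → ∅
[14] deliver 1→0 → N0(foll b9 [x])
[15] deliver 0→1 → ∅
[16] deliver 1→2 → N2(foll b9 [x])
[17] deliver 2→1 → N1(lead b9 [x])
[18] deliver 1→3 → N3(foll b5 [x])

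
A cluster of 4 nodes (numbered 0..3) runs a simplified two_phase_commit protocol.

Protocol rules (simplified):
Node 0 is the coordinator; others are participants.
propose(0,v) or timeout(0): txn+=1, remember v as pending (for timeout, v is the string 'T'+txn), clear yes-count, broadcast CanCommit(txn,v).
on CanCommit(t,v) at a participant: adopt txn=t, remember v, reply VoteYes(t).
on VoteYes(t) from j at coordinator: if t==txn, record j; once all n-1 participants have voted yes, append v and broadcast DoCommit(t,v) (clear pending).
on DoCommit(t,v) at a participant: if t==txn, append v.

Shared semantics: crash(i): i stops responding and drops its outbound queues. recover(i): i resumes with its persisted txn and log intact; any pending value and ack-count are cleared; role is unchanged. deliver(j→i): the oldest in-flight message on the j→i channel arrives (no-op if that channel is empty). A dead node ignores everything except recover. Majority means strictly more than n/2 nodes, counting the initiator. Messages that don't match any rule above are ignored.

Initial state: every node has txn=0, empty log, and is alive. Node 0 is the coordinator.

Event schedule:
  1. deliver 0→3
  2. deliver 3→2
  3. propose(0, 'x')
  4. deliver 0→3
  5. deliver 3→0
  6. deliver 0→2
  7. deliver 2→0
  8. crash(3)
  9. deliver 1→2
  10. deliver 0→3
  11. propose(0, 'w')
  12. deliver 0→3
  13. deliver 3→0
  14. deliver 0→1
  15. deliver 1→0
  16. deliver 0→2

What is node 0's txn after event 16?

after 1 — deliver 0→3: ·
after 2 — deliver 3→2: ·
after 3 — propose(0,'x'): n0:coor/t1/[-]
after 4 — deliver 0→3: n3:part/t1/[-]
after 5 — deliver 3→0: ·
after 6 — deliver 0→2: n2:part/t1/[-]
after 7 — deliver 2→0: ·
after 8 — crash(3): n3:✗part/t1/[-]
after 9 — deliver 1→2: ·
after 10 — deliver 0→3: ·
after 11 — propose(0,'w'): n0:coor/t2/[-]
after 12 — deliver 0→3: ·
after 13 — deliver 3→0: ·
after 14 — deliver 0→1: n1:part/t1/[-]
after 15 — deliver 1→0: ·
after 16 — deliver 0→2: n2:part/t2/[-]

2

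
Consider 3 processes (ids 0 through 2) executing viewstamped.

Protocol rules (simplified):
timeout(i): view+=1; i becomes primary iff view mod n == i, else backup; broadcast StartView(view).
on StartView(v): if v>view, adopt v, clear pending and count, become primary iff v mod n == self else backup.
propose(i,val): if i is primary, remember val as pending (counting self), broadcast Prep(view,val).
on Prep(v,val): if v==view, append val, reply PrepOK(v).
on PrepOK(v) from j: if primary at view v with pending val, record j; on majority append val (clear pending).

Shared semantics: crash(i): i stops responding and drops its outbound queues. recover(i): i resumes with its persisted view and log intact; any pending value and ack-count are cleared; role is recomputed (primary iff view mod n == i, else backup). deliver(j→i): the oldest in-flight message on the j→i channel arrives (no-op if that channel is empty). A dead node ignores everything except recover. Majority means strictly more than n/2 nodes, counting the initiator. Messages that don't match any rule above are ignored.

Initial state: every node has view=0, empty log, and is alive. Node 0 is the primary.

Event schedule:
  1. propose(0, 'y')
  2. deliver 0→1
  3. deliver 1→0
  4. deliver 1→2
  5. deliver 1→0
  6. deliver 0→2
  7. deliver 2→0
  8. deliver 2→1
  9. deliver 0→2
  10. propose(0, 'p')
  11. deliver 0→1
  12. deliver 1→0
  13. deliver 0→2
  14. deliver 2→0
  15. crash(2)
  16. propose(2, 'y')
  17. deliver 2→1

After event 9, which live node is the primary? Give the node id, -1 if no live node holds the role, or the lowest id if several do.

0

1. propose(0,'y'):  nop
2. deliver 0→1:  <1:back v0 y>
3. deliver 1→0:  <0:prim v0 y>
4. deliver 1→2:  nop
5. deliver 1→0:  nop
6. deliver 0→2:  <2:back v0 y>
7. deliver 2→0:  nop
8. deliver 2→1:  nop
9. deliver 0→2:  nop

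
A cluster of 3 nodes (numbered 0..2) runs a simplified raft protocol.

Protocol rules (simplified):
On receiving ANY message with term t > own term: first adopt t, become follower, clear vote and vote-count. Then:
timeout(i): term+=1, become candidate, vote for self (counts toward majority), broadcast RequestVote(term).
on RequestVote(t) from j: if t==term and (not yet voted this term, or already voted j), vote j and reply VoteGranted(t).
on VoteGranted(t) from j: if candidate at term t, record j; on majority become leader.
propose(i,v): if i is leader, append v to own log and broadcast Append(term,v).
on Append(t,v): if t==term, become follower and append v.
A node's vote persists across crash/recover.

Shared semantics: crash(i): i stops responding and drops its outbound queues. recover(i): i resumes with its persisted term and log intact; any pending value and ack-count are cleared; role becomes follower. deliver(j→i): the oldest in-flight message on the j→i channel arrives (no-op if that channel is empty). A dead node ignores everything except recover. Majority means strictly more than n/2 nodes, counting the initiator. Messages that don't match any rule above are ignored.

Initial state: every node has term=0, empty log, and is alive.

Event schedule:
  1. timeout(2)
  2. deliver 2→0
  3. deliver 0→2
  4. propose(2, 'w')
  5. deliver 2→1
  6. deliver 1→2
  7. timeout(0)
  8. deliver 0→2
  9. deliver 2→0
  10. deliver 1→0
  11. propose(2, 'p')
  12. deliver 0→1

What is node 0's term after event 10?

1. timeout(2):  <2:cand t1 ->
2. deliver 2→0:  <0:foll t1 ->
3. deliver 0→2:  <2:lead t1 ->
4. propose(2,'w'):  <2:lead t1 w>
5. deliver 2→1:  <1:foll t1 ->
6. deliver 1→2:  nop
7. timeout(0):  <0:cand t2 ->
8. deliver 0→2:  <2:foll t2 w>
9. deliver 2→0:  nop
10. deliver 1→0:  nop

2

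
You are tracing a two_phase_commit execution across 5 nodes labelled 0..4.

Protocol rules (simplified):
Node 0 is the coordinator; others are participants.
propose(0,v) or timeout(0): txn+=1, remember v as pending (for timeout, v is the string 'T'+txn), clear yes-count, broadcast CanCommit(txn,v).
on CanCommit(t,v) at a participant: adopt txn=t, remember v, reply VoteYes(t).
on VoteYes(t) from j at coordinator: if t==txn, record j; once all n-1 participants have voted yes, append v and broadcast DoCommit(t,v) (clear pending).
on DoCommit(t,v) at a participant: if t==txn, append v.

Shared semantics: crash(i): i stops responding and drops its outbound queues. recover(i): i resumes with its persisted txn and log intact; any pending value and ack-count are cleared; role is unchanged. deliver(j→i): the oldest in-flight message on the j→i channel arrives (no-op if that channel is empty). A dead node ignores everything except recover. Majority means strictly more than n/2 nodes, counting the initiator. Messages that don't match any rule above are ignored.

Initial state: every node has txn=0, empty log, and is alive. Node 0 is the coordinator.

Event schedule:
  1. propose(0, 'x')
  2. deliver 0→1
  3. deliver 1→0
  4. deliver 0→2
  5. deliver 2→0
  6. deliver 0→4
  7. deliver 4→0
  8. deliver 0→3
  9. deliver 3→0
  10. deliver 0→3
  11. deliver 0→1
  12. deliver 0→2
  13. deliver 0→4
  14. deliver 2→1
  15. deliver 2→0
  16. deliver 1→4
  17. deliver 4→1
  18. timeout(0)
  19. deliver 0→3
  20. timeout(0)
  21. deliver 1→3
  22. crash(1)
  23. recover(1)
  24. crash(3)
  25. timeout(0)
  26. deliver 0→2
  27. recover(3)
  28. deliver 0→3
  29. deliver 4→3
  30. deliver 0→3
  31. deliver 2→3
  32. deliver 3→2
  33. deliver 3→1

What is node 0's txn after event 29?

4

step 1 propose(0,'x'): 0={coor,t=1,log=-}
step 2 deliver 0→1: 1={part,t=1,log=-}
step 3 deliver 1→0: —
step 4 deliver 0→2: 2={part,t=1,log=-}
step 5 deliver 2→0: —
step 6 deliver 0→4: 4={part,t=1,log=-}
step 7 deliver 4→0: —
step 8 deliver 0→3: 3={part,t=1,log=-}
step 9 deliver 3→0: 0={coor,t=1,log=x}
step 10 deliver 0→3: 3={part,t=1,log=x}
step 11 deliver 0→1: 1={part,t=1,log=x}
step 12 deliver 0→2: 2={part,t=1,log=x}
step 13 deliver 0→4: 4={part,t=1,log=x}
step 14 deliver 2→1: —
step 15 deliver 2→0: —
step 16 deliver 1→4: —
step 17 deliver 4→1: —
step 18 timeout(0): 0={coor,t=2,log=x}
step 19 deliver 0→3: 3={part,t=2,log=x}
step 20 timeout(0): 0={coor,t=3,log=x}
step 21 deliver 1→3: —
step 22 crash(1): 1={✗part,t=1,log=x}
step 23 recover(1): 1={part,t=1,log=x}
step 24 crash(3): 3={✗part,t=2,log=x}
step 25 timeout(0): 0={coor,t=4,log=x}
step 26 deliver 0→2: 2={part,t=2,log=x}
step 27 recover(3): 3={part,t=2,log=x}
step 28 deliver 0→3: 3={part,t=3,log=x}
step 29 deliver 4→3: —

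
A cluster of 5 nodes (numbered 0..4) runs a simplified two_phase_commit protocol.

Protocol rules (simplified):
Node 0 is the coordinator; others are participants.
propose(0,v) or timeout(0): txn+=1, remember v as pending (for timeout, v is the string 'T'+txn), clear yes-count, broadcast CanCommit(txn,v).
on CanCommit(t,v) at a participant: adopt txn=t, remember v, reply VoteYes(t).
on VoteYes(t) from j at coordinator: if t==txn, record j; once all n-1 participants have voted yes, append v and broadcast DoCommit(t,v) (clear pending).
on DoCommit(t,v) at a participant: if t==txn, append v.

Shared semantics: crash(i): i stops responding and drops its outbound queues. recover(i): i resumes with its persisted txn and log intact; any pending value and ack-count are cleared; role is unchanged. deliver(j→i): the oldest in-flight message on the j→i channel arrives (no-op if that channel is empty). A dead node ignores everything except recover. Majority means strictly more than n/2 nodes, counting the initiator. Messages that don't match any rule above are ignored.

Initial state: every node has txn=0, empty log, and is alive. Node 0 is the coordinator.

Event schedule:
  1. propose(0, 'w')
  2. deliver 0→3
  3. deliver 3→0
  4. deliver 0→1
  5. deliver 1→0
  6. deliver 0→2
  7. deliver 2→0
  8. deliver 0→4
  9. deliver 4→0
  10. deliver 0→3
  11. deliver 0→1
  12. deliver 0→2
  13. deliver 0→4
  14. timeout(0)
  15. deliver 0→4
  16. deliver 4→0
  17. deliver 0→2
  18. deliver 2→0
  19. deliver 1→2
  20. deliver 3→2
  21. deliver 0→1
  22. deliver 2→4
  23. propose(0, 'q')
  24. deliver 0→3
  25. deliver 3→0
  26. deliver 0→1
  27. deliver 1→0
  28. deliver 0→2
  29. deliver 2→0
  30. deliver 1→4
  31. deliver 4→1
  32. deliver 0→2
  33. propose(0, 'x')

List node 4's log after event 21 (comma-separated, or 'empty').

1. propose(0,'w'):  <0:coor t1 ->
2. deliver 0→3:  <3:part t1 ->
3. deliver 3→0:  nop
4. deliver 0→1:  <1:part t1 ->
5. deliver 1→0:  nop
6. deliver 0→2:  <2:part t1 ->
7. deliver 2→0:  nop
8. deliver 0→4:  <4:part t1 ->
9. deliver 4→0:  <0:coor t1 w>
10. deliver 0→3:  <3:part t1 w>
11. deliver 0→1:  <1:part t1 w>
12. deliver 0→2:  <2:part t1 w>
13. deliver 0→4:  <4:part t1 w>
14. timeout(0):  <0:coor t2 w>
15. deliver 0→4:  <4:part t2 w>
16. deliver 4→0:  nop
17. deliver 0→2:  <2:part t2 w>
18. deliver 2→0:  nop
19. deliver 1→2:  nop
20. deliver 3→2:  nop
21. deliver 0→1:  <1:part t2 w>

w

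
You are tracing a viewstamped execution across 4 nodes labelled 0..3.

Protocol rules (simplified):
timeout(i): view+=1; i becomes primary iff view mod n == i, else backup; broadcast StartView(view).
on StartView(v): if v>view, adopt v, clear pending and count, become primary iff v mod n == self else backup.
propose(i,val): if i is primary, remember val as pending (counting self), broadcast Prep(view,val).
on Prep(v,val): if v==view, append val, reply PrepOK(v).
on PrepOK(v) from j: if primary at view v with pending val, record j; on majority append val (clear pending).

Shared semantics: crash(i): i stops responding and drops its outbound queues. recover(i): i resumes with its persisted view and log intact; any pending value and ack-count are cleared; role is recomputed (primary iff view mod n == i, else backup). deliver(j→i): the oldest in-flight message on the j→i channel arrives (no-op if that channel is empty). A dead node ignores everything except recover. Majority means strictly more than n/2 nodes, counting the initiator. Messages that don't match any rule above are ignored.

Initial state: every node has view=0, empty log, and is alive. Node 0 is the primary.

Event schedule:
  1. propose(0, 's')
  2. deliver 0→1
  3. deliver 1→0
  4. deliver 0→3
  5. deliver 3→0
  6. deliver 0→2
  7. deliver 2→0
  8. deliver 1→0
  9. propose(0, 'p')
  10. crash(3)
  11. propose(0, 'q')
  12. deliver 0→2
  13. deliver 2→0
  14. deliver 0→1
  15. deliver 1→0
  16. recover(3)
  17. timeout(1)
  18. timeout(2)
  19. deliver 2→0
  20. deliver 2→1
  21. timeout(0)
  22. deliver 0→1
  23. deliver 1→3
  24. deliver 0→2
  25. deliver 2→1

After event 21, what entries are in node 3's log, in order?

step 1 propose(0,'s'): —
step 2 deliver 0→1: 1={back,v=0,log=s}
step 3 deliver 1→0: —
step 4 deliver 0→3: 3={back,v=0,log=s}
step 5 deliver 3→0: 0={prim,v=0,log=s}
step 6 deliver 0→2: 2={back,v=0,log=s}
step 7 deliver 2→0: —
step 8 deliver 1→0: —
step 9 propose(0,'p'): —
step 10 crash(3): 3={✗back,v=0,log=s}
step 11 propose(0,'q'): —
step 12 deliver 0→2: 2={back,v=0,log=s,p}
step 13 deliver 2→0: —
step 14 deliver 0→1: 1={back,v=0,log=s,p}
step 15 deliver 1→0: 0={prim,v=0,log=s,q}
step 16 recover(3): 3={back,v=0,log=s}
step 17 timeout(1): 1={prim,v=1,log=s,p}
step 18 timeout(2): 2={back,v=1,log=s,p}
step 19 deliver 2→0: 0={back,v=1,log=s,q}
step 20 deliver 2→1: —
step 21 timeout(0): 0={back,v=2,log=s,q}

s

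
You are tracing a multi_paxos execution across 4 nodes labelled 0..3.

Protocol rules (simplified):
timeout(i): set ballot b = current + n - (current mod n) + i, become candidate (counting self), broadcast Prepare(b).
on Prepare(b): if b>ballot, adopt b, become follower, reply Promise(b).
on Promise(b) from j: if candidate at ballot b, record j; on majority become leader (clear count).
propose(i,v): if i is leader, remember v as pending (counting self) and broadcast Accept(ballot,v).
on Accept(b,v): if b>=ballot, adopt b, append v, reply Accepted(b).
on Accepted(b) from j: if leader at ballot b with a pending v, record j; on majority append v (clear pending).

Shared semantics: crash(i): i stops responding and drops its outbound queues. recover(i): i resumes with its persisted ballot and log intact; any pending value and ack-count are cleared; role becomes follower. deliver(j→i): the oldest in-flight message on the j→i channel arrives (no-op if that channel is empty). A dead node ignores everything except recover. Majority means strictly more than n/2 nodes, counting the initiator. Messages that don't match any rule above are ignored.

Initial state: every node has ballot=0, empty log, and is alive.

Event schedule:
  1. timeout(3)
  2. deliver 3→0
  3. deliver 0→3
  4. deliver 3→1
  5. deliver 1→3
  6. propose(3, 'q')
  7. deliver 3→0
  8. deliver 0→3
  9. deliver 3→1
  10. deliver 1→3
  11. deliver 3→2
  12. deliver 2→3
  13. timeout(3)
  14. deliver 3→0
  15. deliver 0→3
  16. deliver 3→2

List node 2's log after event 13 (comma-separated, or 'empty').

after 1 — timeout(3): n3:cand/b7/[-]
after 2 — deliver 3→0: n0:foll/b7/[-]
after 3 — deliver 0→3: ·
after 4 — deliver 3→1: n1:foll/b7/[-]
after 5 — deliver 1→3: n3:lead/b7/[-]
after 6 — propose(3,'q'): ·
after 7 — deliver 3→0: n0:foll/b7/[q]
after 8 — deliver 0→3: ·
after 9 — deliver 3→1: n1:foll/b7/[q]
after 10 — deliver 1→3: n3:lead/b7/[q]
after 11 — deliver 3→2: n2:foll/b7/[-]
after 12 — deliver 2→3: ·
after 13 — timeout(3): n3:cand/b11/[q]

empty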